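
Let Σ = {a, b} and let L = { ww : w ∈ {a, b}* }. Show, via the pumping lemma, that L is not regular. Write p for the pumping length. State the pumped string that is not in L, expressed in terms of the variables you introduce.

a^{p+k} b^p a^p b^p

Suppose for contradiction that L is regular, and let p be the pumping length.
Take w = a^p b^p a^p b^p = uu where u = a^pb^p; then w ∈ L and |w| = 4p ≥ p.
By the pumping lemma, w = xyz with |xy| ≤ p and |y| ≥ 1.
Since the first p symbols of w are all a's and |xy| ≤ p, y lies entirely in the leading a-block: y = a^k for some k with 1 ≤ k ≤ p.
Pump with i = 2: xy^2z = a^{p+k} b^p a^p b^p, of length 4p+k. Suppose this equals vv. The string starts with a and ends with b, so v does too; thus the boundary between the two copies of v is a b→a transition. There is exactly one such transition, at position 2p+k, so |v| = 2p+k and |vv| = 4p+2k ≠ 4p+k since k ≥ 1. So xy^2z ∉ L.
This contradicts the pumping lemma, so L is not regular.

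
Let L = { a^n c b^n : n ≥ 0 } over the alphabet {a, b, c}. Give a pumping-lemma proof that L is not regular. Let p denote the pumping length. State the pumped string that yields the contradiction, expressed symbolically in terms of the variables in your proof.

Assume L is regular. Let p be the pumping length given by the pumping lemma.
Take w = a^p c b^p ∈ L with |w| = 2p+1 ≥ p.
Write w = xyz as guaranteed by the lemma, with |xy| ≤ p and |y| ≥ 1.
Since the first p symbols of w are all a's and |xy| ≤ p, y lies entirely in the leading a-block: y = a^k for some k with 1 ≤ k ≤ p.
Pump with i = 2: xy^2z = a^{p+k} c b^p, which would require p+k = p. But k ≥ 1, so xy^2z ∉ L.
Contradiction. Therefore L is not regular.

a^{p+k} c b^p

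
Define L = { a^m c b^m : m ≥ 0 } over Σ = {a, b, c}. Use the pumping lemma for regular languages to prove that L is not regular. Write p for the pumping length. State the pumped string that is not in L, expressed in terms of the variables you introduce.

a^{p+k} c b^p

Toward a contradiction, assume L is regular with pumping length p.
Take w = a^p c b^p ∈ L with |w| = 2p+1 ≥ p.
Write w = xyz as guaranteed by the lemma, with |xy| ≤ p and |y| ≥ 1.
Since the first p symbols of w are all a's and |xy| ≤ p, y lies entirely in the leading a-block: y = a^k for some k with 1 ≤ k ≤ p.
Pump with i = 2: xy^2z = a^{p+k} c b^p, which would require p+k = p. But k ≥ 1, so xy^2z ∉ L.
This contradicts the pumping lemma, so L is not regular.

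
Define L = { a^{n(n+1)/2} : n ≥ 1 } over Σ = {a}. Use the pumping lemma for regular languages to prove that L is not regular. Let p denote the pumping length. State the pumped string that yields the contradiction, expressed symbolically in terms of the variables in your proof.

a^{p(p+1)/2+k}

Assume L is regular. Let p be the pumping length given by the pumping lemma.
Take w = a^{p(p+1)/2} ∈ L with |w| = p(p+1)/2 ≥ p.
Write w = xyz as guaranteed by the lemma, with |xy| ≤ p and y is nonempty.
Then y = a^k for some k with 1 ≤ k ≤ p.
Pump with i = 2: xy^2z = a^{p(p+1)/2+k}. Since 1 ≤ k ≤ p, p(p+1)/2 < p(p+1)/2+k ≤ p(p+1)/2+p < (p+1)(p+2)/2, so p(p+1)/2+k is strictly between consecutive triangular numbers. So xy^2z ∉ L.
This contradicts the pumping lemma, so L is not regular.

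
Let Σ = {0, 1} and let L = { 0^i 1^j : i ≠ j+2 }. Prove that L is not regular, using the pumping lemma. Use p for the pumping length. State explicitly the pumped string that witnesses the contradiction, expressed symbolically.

0^{p+p!} 1^{p+p!-2}

Toward a contradiction, assume L is regular with pumping length p.
Choose w = 0^p 1^{p+p!-2}. Since p ≠ (p+p!-2)+2 = p+p!, w ∈ L; and |w| ≥ p.
By the pumping lemma, w = xyz with |xy| ≤ p and y is nonempty.
Since the first p symbols of w are all 0's and |xy| ≤ p, y lies entirely in the leading 0-block: y = 0^k for some k with 1 ≤ k ≤ p.
Since 1 ≤ k ≤ p, k divides p!; set t = 1 + p!/k. Then xy^t z has p + (p!/k)·k = p + p! copies of 0. Now the 0-count is p+p! and (1-count)+2 = (p+p!-2)+2 = p+p!, so i ≠ j+2 fails. So xy^t z = 0^{p+p!} 1^{p+p!-2} ∉ L.
Contradiction. Therefore L is not regular.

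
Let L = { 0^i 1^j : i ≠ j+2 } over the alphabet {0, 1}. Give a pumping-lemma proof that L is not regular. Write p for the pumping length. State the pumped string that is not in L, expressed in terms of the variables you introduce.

Assume L is regular; let p be its pumping constant.
Choose w = 0^p 1^{p+p!-2}. Since p ≠ (p+p!-2)+2 = p+p!, w ∈ L; and |w| ≥ p.
By the pumping lemma, w = xyz with |xy| ≤ p and y is nonempty.
Because |xy| ≤ p and w begins with p copies of 0, we have y = 0^k with 1 ≤ k ≤ p.
Since 1 ≤ k ≤ p, k divides p!; set t = 1 + p!/k. Then xy^t z has p + (p!/k)·k = p + p! copies of 0. Now the 0-count is p+p! and (1-count)+2 = (p+p!-2)+2 = p+p!, so i ≠ j+2 fails. So xy^t z = 0^{p+p!} 1^{p+p!-2} ∉ L.
This contradicts the pumping lemma, so L is not regular.

0^{p+p!} 1^{p+p!-2}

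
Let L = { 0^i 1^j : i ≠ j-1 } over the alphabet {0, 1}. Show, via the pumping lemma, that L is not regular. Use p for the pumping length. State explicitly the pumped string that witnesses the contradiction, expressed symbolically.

Assume L is regular. Let p be the pumping length given by the pumping lemma.
Choose w = 0^p 1^{p+p!+1}. Since p ≠ (p+p!+1)-1 = p+p!, w ∈ L; and |w| ≥ p.
Write w = xyz as guaranteed by the lemma, with |xy| ≤ p and |y| > 0.
Since the first p symbols of w are all 0's and |xy| ≤ p, y lies entirely in the leading 0-block: y = 0^k for some k with 1 ≤ k ≤ p.
Since 1 ≤ k ≤ p, k divides p!; set t = 1 + p!/k. Then xy^t z has p + (p!/k)·k = p + p! copies of 0. Now the 0-count is p+p! and (1-count)-1 = (p+p!+1)-1 = p+p!, so i ≠ j-1 fails. So xy^t z = 0^{p+p!} 1^{p+p!+1} ∉ L.
Contradiction. Therefore L is not regular.

0^{p+p!} 1^{p+p!+1}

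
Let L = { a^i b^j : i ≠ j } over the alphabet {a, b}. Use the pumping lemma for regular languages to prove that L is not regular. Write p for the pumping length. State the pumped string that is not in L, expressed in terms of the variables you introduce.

Assume L is regular; let p be its pumping constant.
Choose w = a^p b^{p+p!}. Since p ≠ p+p!, w ∈ L; and |w| ≥ p.
The pumping lemma gives a decomposition w = xyz where |xy| ≤ p and |y| ≥ 1.
The first p characters of w are a's, so xy (and hence y) consists only of a's. Write y = a^k, 1 ≤ k ≤ p.
Since 1 ≤ k ≤ p, k divides p!; set t = 1 + p!/k. Then xy^t z has p + (p!/k)·k = p + p! copies of a. Now the a-count equals the b-count, so i ≠ j fails. So xy^t z = a^{p+p!} b^{p+p!} ∉ L.
Contradiction. Therefore L is not regular.

a^{p+p!} b^{p+p!}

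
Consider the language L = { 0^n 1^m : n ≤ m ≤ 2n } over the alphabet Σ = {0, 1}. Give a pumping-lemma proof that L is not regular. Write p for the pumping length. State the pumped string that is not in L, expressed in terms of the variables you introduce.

Assume L is regular; let p be its pumping constant.
Take w = 0^p 1^p ∈ L (since p ≤ p ≤ 2p), with |w| = 2p ≥ p.
The pumping lemma gives a decomposition w = xyz where |xy| ≤ p and |y| > 0.
The first p characters of w are 0's, so xy (and hence y) consists only of 0's. Write y = 0^k, 1 ≤ k ≤ p.
Pump with i = 2: xy^2z = 0^{p+k} 1^p. Now n = p+k > p = m, so the condition n ≤ m fails. Thus xy^2z ∉ L.
Contradiction. Therefore L is not regular.

0^{p+k} 1^p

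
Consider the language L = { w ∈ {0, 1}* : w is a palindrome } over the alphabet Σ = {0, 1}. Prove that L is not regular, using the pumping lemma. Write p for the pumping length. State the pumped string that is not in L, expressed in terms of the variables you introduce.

Assume L is regular; let p be its pumping constant.
Take w = 0^p 1 0^p, a palindrome of length 2p+1 ≥ p.
By the pumping lemma, w = xyz with |xy| ≤ p and |y| ≥ 1.
The first p characters of w are 0's, so xy (and hence y) consists only of 0's. Write y = 0^k, 1 ≤ k ≤ p.
Pump with i = 2: xy^2z = 0^{p+k} 1 0^p. Its reverse is 0^p 1 0^{p+k}, which differs from xy^2z since k ≥ 1. So xy^2z is not a palindrome and xy^2z ∉ L.
Contradiction. Therefore L is not regular.

0^{p+k} 1 0^p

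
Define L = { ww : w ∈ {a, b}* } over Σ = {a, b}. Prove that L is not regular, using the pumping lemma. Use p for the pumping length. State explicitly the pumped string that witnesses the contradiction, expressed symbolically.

a^{p+k} b^p a^p b^p

Assume L is regular. Let p be the pumping length given by the pumping lemma.
Take w = a^p b^p a^p b^p = uu where u = a^pb^p; then w ∈ L and |w| = 4p ≥ p.
Write w = xyz as guaranteed by the lemma, with |xy| ≤ p and y is nonempty.
Since the first p symbols of w are all a's and |xy| ≤ p, y lies entirely in the leading a-block: y = a^k for some k with 1 ≤ k ≤ p.
Pump with i = 2: xy^2z = a^{p+k} b^p a^p b^p, of length 4p+k. Suppose this equals vv. The string starts with a and ends with b, so v does too; thus the boundary between the two copies of v is a b→a transition. There is exactly one such transition, at position 2p+k, so |v| = 2p+k and |vv| = 4p+2k ≠ 4p+k since k ≥ 1. So xy^2z ∉ L.
This is a contradiction; hence L is not regular.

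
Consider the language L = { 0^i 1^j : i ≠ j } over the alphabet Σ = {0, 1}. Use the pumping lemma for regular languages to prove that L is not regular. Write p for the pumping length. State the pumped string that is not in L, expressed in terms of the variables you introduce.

0^{p+p!} 1^{p+p!}

Assume L is regular; let p be its pumping constant.
Choose w = 0^p 1^{p+p!}. Since p ≠ p+p!, w ∈ L; and |w| ≥ p.
Write w = xyz as guaranteed by the lemma, with |xy| ≤ p and |y| ≥ 1.
Because |xy| ≤ p and w begins with p copies of 0, we have y = 0^k with 1 ≤ k ≤ p.
Since 1 ≤ k ≤ p, k divides p!; set t = 1 + p!/k. Then xy^t z has p + (p!/k)·k = p + p! copies of 0. Now the 0-count equals the 1-count, so i ≠ j fails. So xy^t z = 0^{p+p!} 1^{p+p!} ∉ L.
Contradiction. Therefore L is not regular.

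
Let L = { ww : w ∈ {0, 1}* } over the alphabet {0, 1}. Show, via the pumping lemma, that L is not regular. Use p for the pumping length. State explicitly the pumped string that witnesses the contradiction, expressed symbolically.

Assume L is regular; let p be its pumping constant.
Take w = 0^p 1^p 0^p 1^p = uu where u = 0^p1^p; then w ∈ L and |w| = 4p ≥ p.
The pumping lemma gives a decomposition w = xyz where |xy| ≤ p and y is nonempty.
The first p characters of w are 0's, so xy (and hence y) consists only of 0's. Write y = 0^k, 1 ≤ k ≤ p.
Pump with i = 2: xy^2z = 0^{p+k} 1^p 0^p 1^p, of length 4p+k. Suppose this equals vv. The string starts with 0 and ends with 1, so v does too; thus the boundary between the two copies of v is a 1→0 transition. There is exactly one such transition, at position 2p+k, so |v| = 2p+k and |vv| = 4p+2k ≠ 4p+k since k ≥ 1. So xy^2z ∉ L.
Contradiction. Therefore L is not regular.

0^{p+k} 1^p 0^p 1^p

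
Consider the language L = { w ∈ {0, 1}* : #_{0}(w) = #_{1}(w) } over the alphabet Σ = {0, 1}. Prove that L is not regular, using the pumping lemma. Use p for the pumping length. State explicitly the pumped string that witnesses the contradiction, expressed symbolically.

0^{p+k} 1^p

Assume L is regular; let p be its pumping constant.
Choose w = 0^p 1^p ∈ L with |w| = 2p ≥ p.
By the pumping lemma, w = xyz with |xy| ≤ p and |y| ≥ 1.
Since the first p symbols of w are all 0's and |xy| ≤ p, y lies entirely in the leading 0-block: y = 0^k for some k with 1 ≤ k ≤ p.
Pump with i = 2: xy^2z = 0^{p+k} 1^p has p+k occurrences of 0 but only p of 1. Since k ≥ 1 the counts differ, so xy^2z ∉ L.
This is a contradiction; hence L is not regular.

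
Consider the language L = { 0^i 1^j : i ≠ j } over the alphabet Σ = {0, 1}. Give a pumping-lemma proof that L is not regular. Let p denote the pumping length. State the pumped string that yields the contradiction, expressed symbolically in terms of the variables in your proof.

Assume L is regular. Let p be the pumping length given by the pumping lemma.
Choose w = 0^p 1^{p+p!}. Since p ≠ p+p!, w ∈ L; and |w| ≥ p.
Write w = xyz as guaranteed by the lemma, with |xy| ≤ p and y is nonempty.
Since the first p symbols of w are all 0's and |xy| ≤ p, y lies entirely in the leading 0-block: y = 0^k for some k with 1 ≤ k ≤ p.
Since 1 ≤ k ≤ p, k divides p!; set t = 1 + p!/k. Then xy^t z has p + (p!/k)·k = p + p! copies of 0. Now the 0-count equals the 1-count, so i ≠ j fails. So xy^t z = 0^{p+p!} 1^{p+p!} ∉ L.
This is a contradiction; hence L is not regular.

0^{p+p!} 1^{p+p!}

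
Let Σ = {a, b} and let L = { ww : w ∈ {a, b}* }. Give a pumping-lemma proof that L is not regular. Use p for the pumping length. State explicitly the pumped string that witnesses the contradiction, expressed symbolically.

Assume L is regular; let p be its pumping constant.
Take w = a^p b^p a^p b^p = uu where u = a^pb^p; then w ∈ L and |w| = 4p ≥ p.
Write w = xyz as guaranteed by the lemma, with |xy| ≤ p and |y| ≥ 1.
The first p characters of w are a's, so xy (and hence y) consists only of a's. Write y = a^k, 1 ≤ k ≤ p.
Pump with i = 2: xy^2z = a^{p+k} b^p a^p b^p, of length 4p+k. Suppose this equals vv. The string starts with a and ends with b, so v does too; thus the boundary between the two copies of v is a b→a transition. There is exactly one such transition, at position 2p+k, so |v| = 2p+k and |vv| = 4p+2k ≠ 4p+k since k ≥ 1. So xy^2z ∉ L.
Contradiction. Therefore L is not regular.

a^{p+k} b^p a^p b^p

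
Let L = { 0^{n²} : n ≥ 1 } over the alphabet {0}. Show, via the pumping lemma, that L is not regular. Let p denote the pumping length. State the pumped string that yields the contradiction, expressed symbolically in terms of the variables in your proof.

0^{p²+k}

Suppose for contradiction that L is regular, and let p be the pumping length.
Take w = 0^{p²} ∈ L with |w| = p² ≥ p.
Write w = xyz as guaranteed by the lemma, with |xy| ≤ p and |y| > 0.
Then y = 0^k for some k with 1 ≤ k ≤ p.
Pump with i = 2: xy^2z = 0^{p²+k}. Since 1 ≤ k ≤ p, p² < p²+k ≤ p²+p < (p+1)², so p²+k lies strictly between consecutive squares and is not a perfect square. So xy^2z ∉ L.
This contradicts the pumping lemma, so L is not regular.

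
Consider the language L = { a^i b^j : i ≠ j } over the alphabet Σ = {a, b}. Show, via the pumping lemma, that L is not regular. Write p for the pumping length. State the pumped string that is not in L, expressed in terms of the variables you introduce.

a^{p+p!} b^{p+p!}

Assume L is regular. Let p be the pumping length given by the pumping lemma.
Choose w = a^p b^{p+p!}. Since p ≠ p+p!, w ∈ L; and |w| ≥ p.
By the pumping lemma, w = xyz with |xy| ≤ p and y is nonempty.
Because |xy| ≤ p and w begins with p copies of a, we have y = a^k with 1 ≤ k ≤ p.
Since 1 ≤ k ≤ p, k divides p!; set t = 1 + p!/k. Then xy^t z has p + (p!/k)·k = p + p! copies of a. Now the a-count equals the b-count, so i ≠ j fails. So xy^t z = a^{p+p!} b^{p+p!} ∉ L.
This is a contradiction; hence L is not regular.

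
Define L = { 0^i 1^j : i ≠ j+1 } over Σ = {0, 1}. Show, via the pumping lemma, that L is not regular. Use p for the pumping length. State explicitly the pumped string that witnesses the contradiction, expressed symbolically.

Assume L is regular; let p be its pumping constant.
Choose w = 0^p 1^{p+p!-1}. Since p ≠ (p+p!-1)+1 = p+p!, w ∈ L; and |w| ≥ p.
The pumping lemma gives a decomposition w = xyz where |xy| ≤ p and |y| ≥ 1.
Since the first p symbols of w are all 0's and |xy| ≤ p, y lies entirely in the leading 0-block: y = 0^k for some k with 1 ≤ k ≤ p.
Since 1 ≤ k ≤ p, k divides p!; set t = 1 + p!/k. Then xy^t z has p + (p!/k)·k = p + p! copies of 0. Now the 0-count is p+p! and (1-count)+1 = (p+p!-1)+1 = p+p!, so i ≠ j+1 fails. So xy^t z = 0^{p+p!} 1^{p+p!-1} ∉ L.
Contradiction. Therefore L is not regular.

0^{p+p!} 1^{p+p!-1}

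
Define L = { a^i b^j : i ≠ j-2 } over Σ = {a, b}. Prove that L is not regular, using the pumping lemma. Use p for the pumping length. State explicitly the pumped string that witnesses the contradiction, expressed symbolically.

a^{p+p!} b^{p+p!+2}

Assume L is regular; let p be its pumping constant.
Choose w = a^p b^{p+p!+2}. Since p ≠ (p+p!+2)-2 = p+p!, w ∈ L; and |w| ≥ p.
The pumping lemma gives a decomposition w = xyz where |xy| ≤ p and y is nonempty.
Because |xy| ≤ p and w begins with p copies of a, we have y = a^k with 1 ≤ k ≤ p.
Since 1 ≤ k ≤ p, k divides p!; set t = 1 + p!/k. Then xy^t z has p + (p!/k)·k = p + p! copies of a. Now the a-count is p+p! and (b-count)-2 = (p+p!+2)-2 = p+p!, so i ≠ j-2 fails. So xy^t z = a^{p+p!} b^{p+p!+2} ∉ L.
This is a contradiction; hence L is not regular.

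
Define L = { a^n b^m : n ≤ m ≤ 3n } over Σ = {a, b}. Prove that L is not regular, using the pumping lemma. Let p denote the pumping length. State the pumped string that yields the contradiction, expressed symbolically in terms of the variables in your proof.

a^{p+k} b^p

Assume L is regular; let p be its pumping constant.
Take w = a^p b^p ∈ L (since p ≤ p ≤ 3p), with |w| = 2p ≥ p.
By the pumping lemma, w = xyz with |xy| ≤ p and |y| > 0.
The first p characters of w are a's, so xy (and hence y) consists only of a's. Write y = a^k, 1 ≤ k ≤ p.
Pump with i = 2: xy^2z = a^{p+k} b^p. Now n = p+k > p = m, so the condition n ≤ m fails. Thus xy^2z ∉ L.
This is a contradiction; hence L is not regular.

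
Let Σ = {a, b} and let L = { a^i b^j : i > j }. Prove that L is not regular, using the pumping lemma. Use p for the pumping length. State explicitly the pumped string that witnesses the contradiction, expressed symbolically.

Assume L is regular. Let p be the pumping length given by the pumping lemma.
Choose w = a^{p+1} b^p ∈ L, with |w| = 2p+1 ≥ p.
By the pumping lemma, w = xyz with |xy| ≤ p and y is nonempty.
The first p characters of w are a's, so xy (and hence y) consists only of a's. Write y = a^k, 1 ≤ k ≤ p.
Consider xy^0z = xz = a^{p+1-k} b^p. Since k ≥ 1, the a-count p+1-k is at most p, so i > j fails; thus xz ∉ L.
Contradiction. Therefore L is not regular.

a^{p+1-k} b^p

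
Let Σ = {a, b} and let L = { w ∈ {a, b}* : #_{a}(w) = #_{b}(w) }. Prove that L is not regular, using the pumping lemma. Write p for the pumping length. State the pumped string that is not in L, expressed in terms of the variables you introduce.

a^{p+k} b^p

Assume L is regular. Let p be the pumping length given by the pumping lemma.
Choose w = a^p b^p ∈ L with |w| = 2p ≥ p.
By the pumping lemma, w = xyz with |xy| ≤ p and |y| ≥ 1.
The first p characters of w are a's, so xy (and hence y) consists only of a's. Write y = a^k, 1 ≤ k ≤ p.
Pump with i = 2: xy^2z = a^{p+k} b^p has p+k occurrences of a but only p of b. Since k ≥ 1 the counts differ, so xy^2z ∉ L.
This contradicts the pumping lemma, so L is not regular.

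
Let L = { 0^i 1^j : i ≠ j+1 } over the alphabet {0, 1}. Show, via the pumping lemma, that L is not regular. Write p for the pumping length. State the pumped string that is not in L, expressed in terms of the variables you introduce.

Toward a contradiction, assume L is regular with pumping length p.
Choose w = 0^p 1^{p+p!-1}. Since p ≠ (p+p!-1)+1 = p+p!, w ∈ L; and |w| ≥ p.
Write w = xyz as guaranteed by the lemma, with |xy| ≤ p and |y| ≥ 1.
The first p characters of w are 0's, so xy (and hence y) consists only of 0's. Write y = 0^k, 1 ≤ k ≤ p.
Since 1 ≤ k ≤ p, k divides p!; set t = 1 + p!/k. Then xy^t z has p + (p!/k)·k = p + p! copies of 0. Now the 0-count is p+p! and (1-count)+1 = (p+p!-1)+1 = p+p!, so i ≠ j+1 fails. So xy^t z = 0^{p+p!} 1^{p+p!-1} ∉ L.
Contradiction. Therefore L is not regular.

0^{p+p!} 1^{p+p!-1}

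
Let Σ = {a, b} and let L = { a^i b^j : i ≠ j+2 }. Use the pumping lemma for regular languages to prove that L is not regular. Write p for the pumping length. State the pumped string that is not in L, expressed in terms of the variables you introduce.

a^{p+p!} b^{p+p!-2}

Toward a contradiction, assume L is regular with pumping length p.
Choose w = a^p b^{p+p!-2}. Since p ≠ (p+p!-2)+2 = p+p!, w ∈ L; and |w| ≥ p.
The pumping lemma gives a decomposition w = xyz where |xy| ≤ p and |y| > 0.
Because |xy| ≤ p and w begins with p copies of a, we have y = a^k with 1 ≤ k ≤ p.
Since 1 ≤ k ≤ p, k divides p!; set t = 1 + p!/k. Then xy^t z has p + (p!/k)·k = p + p! copies of a. Now the a-count is p+p! and (b-count)+2 = (p+p!-2)+2 = p+p!, so i ≠ j+2 fails. So xy^t z = a^{p+p!} b^{p+p!-2} ∉ L.
This contradicts the pumping lemma, so L is not regular.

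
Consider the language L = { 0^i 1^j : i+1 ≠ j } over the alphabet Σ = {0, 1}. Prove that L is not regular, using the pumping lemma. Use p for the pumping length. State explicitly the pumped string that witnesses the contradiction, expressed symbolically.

0^{p+p!} 1^{p+p!+1}

Toward a contradiction, assume L is regular with pumping length p.
Choose w = 0^p 1^{p+p!+1}. Since p ≠ (p+p!+1)-1 = p+p!, w ∈ L; and |w| ≥ p.
Write w = xyz as guaranteed by the lemma, with |xy| ≤ p and y is nonempty.
Since the first p symbols of w are all 0's and |xy| ≤ p, y lies entirely in the leading 0-block: y = 0^k for some k with 1 ≤ k ≤ p.
Since 1 ≤ k ≤ p, k divides p!; set t = 1 + p!/k. Then xy^t z has p + (p!/k)·k = p + p! copies of 0. Now the 0-count is p+p! and (1-count)-1 = (p+p!+1)-1 = p+p!, so i+1 ≠ j fails. So xy^t z = 0^{p+p!} 1^{p+p!+1} ∉ L.
Contradiction. Therefore L is not regular.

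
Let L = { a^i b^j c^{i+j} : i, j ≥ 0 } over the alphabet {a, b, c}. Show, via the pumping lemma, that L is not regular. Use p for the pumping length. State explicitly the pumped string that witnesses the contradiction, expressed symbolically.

Assume L is regular. Let p be the pumping length given by the pumping lemma.
Take w = a^p b^p c^{2p} ∈ L (with i=j=p, i+j=2p), |w| = 4p ≥ p.
Write w = xyz as guaranteed by the lemma, with |xy| ≤ p and |y| > 0.
Because |xy| ≤ p and w begins with p copies of a, we have y = a^k with 1 ≤ k ≤ p.
Consider xy^2z = a^{p+k} b^p c^{2p}. Now the a- and b-counts sum to 2p+k, but the c-count is 2p ≠ 2p+k. So xy^2z ∉ L.
This is a contradiction; hence L is not regular.

a^{p+k} b^p c^{2p}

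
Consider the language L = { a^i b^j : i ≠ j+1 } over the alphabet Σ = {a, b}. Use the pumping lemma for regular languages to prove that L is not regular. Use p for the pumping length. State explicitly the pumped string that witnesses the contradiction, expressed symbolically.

a^{p+p!} b^{p+p!-1}

Suppose for contradiction that L is regular, and let p be the pumping length.
Choose w = a^p b^{p+p!-1}. Since p ≠ (p+p!-1)+1 = p+p!, w ∈ L; and |w| ≥ p.
By the pumping lemma, w = xyz with |xy| ≤ p and y is nonempty.
Because |xy| ≤ p and w begins with p copies of a, we have y = a^k with 1 ≤ k ≤ p.
Since 1 ≤ k ≤ p, k divides p!; set t = 1 + p!/k. Then xy^t z has p + (p!/k)·k = p + p! copies of a. Now the a-count is p+p! and (b-count)+1 = (p+p!-1)+1 = p+p!, so i ≠ j+1 fails. So xy^t z = a^{p+p!} b^{p+p!-1} ∉ L.
This contradicts the pumping lemma, so L is not regular.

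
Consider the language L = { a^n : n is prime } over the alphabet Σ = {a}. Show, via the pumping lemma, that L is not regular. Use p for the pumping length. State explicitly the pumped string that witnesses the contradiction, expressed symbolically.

a^{q(1+k)}

Assume L is regular. Let p be the pumping length given by the pumping lemma.
Let q be a prime with q ≥ p+2 (infinitely many primes exist), and take w = a^q ∈ L with |w| = q ≥ p.
Write w = xyz as guaranteed by the lemma, with |xy| ≤ p and y is nonempty.
Then y = a^k for some k with 1 ≤ k ≤ p.
Since 1 ≤ k ≤ p, |xz| = q-k. Pump with i = q+1: |xy^{q+1}z| = (q-k)+(q+1)k = q+qk = q(1+k), which is composite (both factors ≥ 2). So xy^{q+1}z = a^{q(1+k)} ∉ L.
This is a contradiction; hence L is not regular.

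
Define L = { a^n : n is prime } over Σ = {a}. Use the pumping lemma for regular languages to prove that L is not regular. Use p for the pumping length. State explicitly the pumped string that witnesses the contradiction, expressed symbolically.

Suppose for contradiction that L is regular, and let p be the pumping length.
Let q be a prime with q ≥ p+2 (infinitely many primes exist), and take w = a^q ∈ L with |w| = q ≥ p.
The pumping lemma gives a decomposition w = xyz where |xy| ≤ p and |y| > 0.
Then y = a^k for some k with 1 ≤ k ≤ p.
Since 1 ≤ k ≤ p, |xz| = q-k. Pump with i = q+1: |xy^{q+1}z| = (q-k)+(q+1)k = q+qk = q(1+k), which is composite (both factors ≥ 2). So xy^{q+1}z = a^{q(1+k)} ∉ L.
This is a contradiction; hence L is not regular.

a^{q(1+k)}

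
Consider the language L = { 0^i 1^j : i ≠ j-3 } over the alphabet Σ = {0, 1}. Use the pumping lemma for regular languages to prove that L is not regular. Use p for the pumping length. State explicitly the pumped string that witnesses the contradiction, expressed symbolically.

0^{p+p!} 1^{p+p!+3}

Assume L is regular; let p be its pumping constant.
Choose w = 0^p 1^{p+p!+3}. Since p ≠ (p+p!+3)-3 = p+p!, w ∈ L; and |w| ≥ p.
The pumping lemma gives a decomposition w = xyz where |xy| ≤ p and |y| ≥ 1.
The first p characters of w are 0's, so xy (and hence y) consists only of 0's. Write y = 0^k, 1 ≤ k ≤ p.
Since 1 ≤ k ≤ p, k divides p!; set t = 1 + p!/k. Then xy^t z has p + (p!/k)·k = p + p! copies of 0. Now the 0-count is p+p! and (1-count)-3 = (p+p!+3)-3 = p+p!, so i ≠ j-3 fails. So xy^t z = 0^{p+p!} 1^{p+p!+3} ∉ L.
This contradicts the pumping lemma, so L is not regular.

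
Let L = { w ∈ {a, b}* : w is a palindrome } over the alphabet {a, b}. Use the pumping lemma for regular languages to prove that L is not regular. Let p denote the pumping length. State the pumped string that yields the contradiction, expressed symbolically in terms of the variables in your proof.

a^{p+k} b a^p

Assume L is regular. Let p be the pumping length given by the pumping lemma.
Take w = a^p b a^p, a palindrome of length 2p+1 ≥ p.
By the pumping lemma, w = xyz with |xy| ≤ p and |y| ≥ 1.
Since the first p symbols of w are all a's and |xy| ≤ p, y lies entirely in the leading a-block: y = a^k for some k with 1 ≤ k ≤ p.
Pump with i = 2: xy^2z = a^{p+k} b a^p. Its reverse is a^p b a^{p+k}, which differs from xy^2z since k ≥ 1. So xy^2z is not a palindrome and xy^2z ∉ L.
Contradiction. Therefore L is not regular.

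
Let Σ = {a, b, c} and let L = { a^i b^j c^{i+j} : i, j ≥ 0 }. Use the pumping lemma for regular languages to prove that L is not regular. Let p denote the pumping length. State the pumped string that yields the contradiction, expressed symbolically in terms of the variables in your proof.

a^{p+k} b^p c^{2p}

Toward a contradiction, assume L is regular with pumping length p.
Take w = a^p b^p c^{2p} ∈ L (with i=j=p, i+j=2p), |w| = 4p ≥ p.
By the pumping lemma, w = xyz with |xy| ≤ p and y is nonempty.
The first p characters of w are a's, so xy (and hence y) consists only of a's. Write y = a^k, 1 ≤ k ≤ p.
Consider xy^2z = a^{p+k} b^p c^{2p}. Now the a- and b-counts sum to 2p+k, but the c-count is 2p ≠ 2p+k. So xy^2z ∉ L.
This is a contradiction; hence L is not regular.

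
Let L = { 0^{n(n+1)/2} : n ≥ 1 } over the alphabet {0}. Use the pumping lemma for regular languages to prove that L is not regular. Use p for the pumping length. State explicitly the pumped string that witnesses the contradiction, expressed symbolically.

Assume L is regular; let p be its pumping constant.
Take w = 0^{p(p+1)/2} ∈ L with |w| = p(p+1)/2 ≥ p.
The pumping lemma gives a decomposition w = xyz where |xy| ≤ p and |y| > 0.
Then y = 0^k for some k with 1 ≤ k ≤ p.
Pump with i = 2: xy^2z = 0^{p(p+1)/2+k}. Since 1 ≤ k ≤ p, p(p+1)/2 < p(p+1)/2+k ≤ p(p+1)/2+p < (p+1)(p+2)/2, so p(p+1)/2+k is strictly between consecutive triangular numbers. So xy^2z ∉ L.
Contradiction. Therefore L is not regular.

0^{p(p+1)/2+k}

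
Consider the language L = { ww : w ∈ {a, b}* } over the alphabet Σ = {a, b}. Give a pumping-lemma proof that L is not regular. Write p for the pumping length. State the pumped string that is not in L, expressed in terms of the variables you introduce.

Assume L is regular; let p be its pumping constant.
Take w = a^p b^p a^p b^p = uu where u = a^pb^p; then w ∈ L and |w| = 4p ≥ p.
The pumping lemma gives a decomposition w = xyz where |xy| ≤ p and y is nonempty.
Because |xy| ≤ p and w begins with p copies of a, we have y = a^k with 1 ≤ k ≤ p.
Pump with i = 2: xy^2z = a^{p+k} b^p a^p b^p, of length 4p+k. Suppose this equals vv. The string starts with a and ends with b, so v does too; thus the boundary between the two copies of v is a b→a transition. There is exactly one such transition, at position 2p+k, so |v| = 2p+k and |vv| = 4p+2k ≠ 4p+k since k ≥ 1. So xy^2z ∉ L.
This is a contradiction; hence L is not regular.

a^{p+k} b^p a^p b^p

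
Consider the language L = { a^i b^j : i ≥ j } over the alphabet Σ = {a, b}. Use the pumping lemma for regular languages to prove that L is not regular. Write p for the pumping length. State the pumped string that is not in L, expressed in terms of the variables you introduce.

a^{p-k} b^p

Suppose for contradiction that L is regular, and let p be the pumping length.
Choose w = a^p b^p ∈ L, with |w| = 2p ≥ p.
The pumping lemma gives a decomposition w = xyz where |xy| ≤ p and y is nonempty.
Since the first p symbols of w are all a's and |xy| ≤ p, y lies entirely in the leading a-block: y = a^k for some k with 1 ≤ k ≤ p.
Consider xy^0z = xz = a^{p-k} b^p. Since k ≥ 1, the a-count p-k is less than p, so i ≥ j fails; thus xz ∉ L.
This contradicts the pumping lemma, so L is not regular.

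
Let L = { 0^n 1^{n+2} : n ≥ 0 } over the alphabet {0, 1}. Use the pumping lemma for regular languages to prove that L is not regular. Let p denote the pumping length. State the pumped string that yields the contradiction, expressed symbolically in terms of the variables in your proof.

0^{p+k} 1^{p+2}

Toward a contradiction, assume L is regular with pumping length p.
Take w = 0^p 1^{p+2}. Then w ∈ L and |w| = 2p+2 ≥ p.
The pumping lemma gives a decomposition w = xyz where |xy| ≤ p and y is nonempty.
Because |xy| ≤ p and w begins with p copies of 0, we have y = 0^k with 1 ≤ k ≤ p.
Pump with i = 2: xy^2z = 0^{p+k} 1^{p+2}. For this to lie in L we would need p+2 = (p+k)+2, which forces k = 0. But k ≥ 1, so xy^2z ∉ L.
Contradiction. Therefore L is not regular.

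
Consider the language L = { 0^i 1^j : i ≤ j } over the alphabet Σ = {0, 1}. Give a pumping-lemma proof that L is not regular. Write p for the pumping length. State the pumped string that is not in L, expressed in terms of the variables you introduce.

Toward a contradiction, assume L is regular with pumping length p.
Choose w = 0^p 1^p ∈ L, with |w| = 2p ≥ p.
By the pumping lemma, w = xyz with |xy| ≤ p and |y| ≥ 1.
The first p characters of w are 0's, so xy (and hence y) consists only of 0's. Write y = 0^k, 1 ≤ k ≤ p.
Consider xy^2z = 0^{p+k} 1^p. Since k ≥ 1, the 0-count p+k exceeds the 1-count p, so i ≤ j fails; thus xy^2z ∉ L.
Contradiction. Therefore L is not regular.

0^{p+k} 1^p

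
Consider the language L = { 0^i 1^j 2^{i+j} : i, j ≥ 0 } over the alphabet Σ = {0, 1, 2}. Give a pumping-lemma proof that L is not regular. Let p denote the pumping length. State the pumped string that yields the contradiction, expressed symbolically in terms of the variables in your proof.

0^{p+k} 1^p 2^{2p}

Toward a contradiction, assume L is regular with pumping length p.
Take w = 0^p 1^p 2^{2p} ∈ L (with i=j=p, i+j=2p), |w| = 4p ≥ p.
The pumping lemma gives a decomposition w = xyz where |xy| ≤ p and |y| > 0.
The first p characters of w are 0's, so xy (and hence y) consists only of 0's. Write y = 0^k, 1 ≤ k ≤ p.
Consider xy^2z = 0^{p+k} 1^p 2^{2p}. Now the 0- and 1-counts sum to 2p+k, but the 2-count is 2p ≠ 2p+k. So xy^2z ∉ L.
This is a contradiction; hence L is not regular.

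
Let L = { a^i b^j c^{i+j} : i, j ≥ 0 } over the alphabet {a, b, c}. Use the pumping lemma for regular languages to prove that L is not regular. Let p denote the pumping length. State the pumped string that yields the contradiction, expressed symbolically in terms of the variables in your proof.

a^{p+k} b^p c^{2p}

Toward a contradiction, assume L is regular with pumping length p.
Take w = a^p b^p c^{2p} ∈ L (with i=j=p, i+j=2p), |w| = 4p ≥ p.
By the pumping lemma, w = xyz with |xy| ≤ p and |y| ≥ 1.
Since the first p symbols of w are all a's and |xy| ≤ p, y lies entirely in the leading a-block: y = a^k for some k with 1 ≤ k ≤ p.
Consider xy^2z = a^{p+k} b^p c^{2p}. Now the a- and b-counts sum to 2p+k, but the c-count is 2p ≠ 2p+k. So xy^2z ∉ L.
Contradiction. Therefore L is not regular.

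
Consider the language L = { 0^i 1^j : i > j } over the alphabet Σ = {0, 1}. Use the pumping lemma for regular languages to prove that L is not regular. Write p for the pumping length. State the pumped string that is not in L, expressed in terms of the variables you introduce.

Assume L is regular; let p be its pumping constant.
Choose w = 0^{p+1} 1^p ∈ L, with |w| = 2p+1 ≥ p.
Write w = xyz as guaranteed by the lemma, with |xy| ≤ p and |y| ≥ 1.
Since the first p symbols of w are all 0's and |xy| ≤ p, y lies entirely in the leading 0-block: y = 0^k for some k with 1 ≤ k ≤ p.
Consider xy^0z = xz = 0^{p+1-k} 1^p. Since k ≥ 1, the 0-count p+1-k is at most p, so i > j fails; thus xz ∉ L.
This is a contradiction; hence L is not regular.

0^{p+1-k} 1^p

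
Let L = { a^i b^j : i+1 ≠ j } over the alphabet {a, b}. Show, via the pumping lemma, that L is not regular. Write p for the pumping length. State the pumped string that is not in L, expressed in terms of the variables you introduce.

Suppose for contradiction that L is regular, and let p be the pumping length.
Choose w = a^p b^{p+p!+1}. Since p ≠ (p+p!+1)-1 = p+p!, w ∈ L; and |w| ≥ p.
Write w = xyz as guaranteed by the lemma, with |xy| ≤ p and |y| ≥ 1.
The first p characters of w are a's, so xy (and hence y) consists only of a's. Write y = a^k, 1 ≤ k ≤ p.
Since 1 ≤ k ≤ p, k divides p!; set t = 1 + p!/k. Then xy^t z has p + (p!/k)·k = p + p! copies of a. Now the a-count is p+p! and (b-count)-1 = (p+p!+1)-1 = p+p!, so i+1 ≠ j fails. So xy^t z = a^{p+p!} b^{p+p!+1} ∉ L.
Contradiction. Therefore L is not regular.

a^{p+p!} b^{p+p!+1}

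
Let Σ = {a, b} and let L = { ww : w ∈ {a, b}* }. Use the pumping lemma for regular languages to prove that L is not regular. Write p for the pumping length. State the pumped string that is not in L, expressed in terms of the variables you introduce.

Suppose for contradiction that L is regular, and let p be the pumping length.
Take w = a^p b^p a^p b^p = uu where u = a^pb^p; then w ∈ L and |w| = 4p ≥ p.
The pumping lemma gives a decomposition w = xyz where |xy| ≤ p and |y| > 0.
The first p characters of w are a's, so xy (and hence y) consists only of a's. Write y = a^k, 1 ≤ k ≤ p.
Pump with i = 2: xy^2z = a^{p+k} b^p a^p b^p, of length 4p+k. Suppose this equals vv. The string starts with a and ends with b, so v does too; thus the boundary between the two copies of v is a b→a transition. There is exactly one such transition, at position 2p+k, so |v| = 2p+k and |vv| = 4p+2k ≠ 4p+k since k ≥ 1. So xy^2z ∉ L.
Contradiction. Therefore L is not regular.

a^{p+k} b^p a^p b^p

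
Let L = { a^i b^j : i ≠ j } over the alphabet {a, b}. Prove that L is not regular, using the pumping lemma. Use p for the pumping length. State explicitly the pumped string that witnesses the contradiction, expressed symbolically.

a^{p+p!} b^{p+p!}

Toward a contradiction, assume L is regular with pumping length p.
Choose w = a^p b^{p+p!}. Since p ≠ p+p!, w ∈ L; and |w| ≥ p.
The pumping lemma gives a decomposition w = xyz where |xy| ≤ p and |y| > 0.
Since the first p symbols of w are all a's and |xy| ≤ p, y lies entirely in the leading a-block: y = a^k for some k with 1 ≤ k ≤ p.
Since 1 ≤ k ≤ p, k divides p!; set t = 1 + p!/k. Then xy^t z has p + (p!/k)·k = p + p! copies of a. Now the a-count equals the b-count, so i ≠ j fails. So xy^t z = a^{p+p!} b^{p+p!} ∉ L.
This contradicts the pumping lemma, so L is not regular.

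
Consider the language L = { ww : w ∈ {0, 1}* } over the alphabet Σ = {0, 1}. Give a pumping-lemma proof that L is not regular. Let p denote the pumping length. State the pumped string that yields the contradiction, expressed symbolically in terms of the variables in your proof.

0^{p+k} 1^p 0^p 1^p

Assume L is regular; let p be its pumping constant.
Take w = 0^p 1^p 0^p 1^p = uu where u = 0^p1^p; then w ∈ L and |w| = 4p ≥ p.
Write w = xyz as guaranteed by the lemma, with |xy| ≤ p and y is nonempty.
Since the first p symbols of w are all 0's and |xy| ≤ p, y lies entirely in the leading 0-block: y = 0^k for some k with 1 ≤ k ≤ p.
Pump with i = 2: xy^2z = 0^{p+k} 1^p 0^p 1^p, of length 4p+k. Suppose this equals vv. The string starts with 0 and ends with 1, so v does too; thus the boundary between the two copies of v is a 1→0 transition. There is exactly one such transition, at position 2p+k, so |v| = 2p+k and |vv| = 4p+2k ≠ 4p+k since k ≥ 1. So xy^2z ∉ L.
This contradicts the pumping lemma, so L is not regular.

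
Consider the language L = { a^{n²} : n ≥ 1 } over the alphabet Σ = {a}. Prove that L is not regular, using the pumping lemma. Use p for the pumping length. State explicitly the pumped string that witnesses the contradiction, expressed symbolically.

Suppose for contradiction that L is regular, and let p be the pumping length.
Take w = a^{p²} ∈ L with |w| = p² ≥ p.
The pumping lemma gives a decomposition w = xyz where |xy| ≤ p and |y| ≥ 1.
Then y = a^k for some k with 1 ≤ k ≤ p.
Pump with i = 2: xy^2z = a^{p²+k}. Since 1 ≤ k ≤ p, p² < p²+k ≤ p²+p < (p+1)², so p²+k lies strictly between consecutive squares and is not a perfect square. So xy^2z ∉ L.
This is a contradiction; hence L is not regular.

a^{p²+k}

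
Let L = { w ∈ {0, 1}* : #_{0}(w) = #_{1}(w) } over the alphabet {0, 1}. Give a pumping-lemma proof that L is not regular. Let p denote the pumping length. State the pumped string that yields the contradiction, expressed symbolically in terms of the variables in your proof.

Assume L is regular. Let p be the pumping length given by the pumping lemma.
Choose w = 0^p 1^p ∈ L with |w| = 2p ≥ p.
By the pumping lemma, w = xyz with |xy| ≤ p and |y| > 0.
The first p characters of w are 0's, so xy (and hence y) consists only of 0's. Write y = 0^k, 1 ≤ k ≤ p.
Pump with i = 2: xy^2z = 0^{p+k} 1^p has p+k occurrences of 0 but only p of 1. Since k ≥ 1 the counts differ, so xy^2z ∉ L.
This contradicts the pumping lemma, so L is not regular.

0^{p+k} 1^p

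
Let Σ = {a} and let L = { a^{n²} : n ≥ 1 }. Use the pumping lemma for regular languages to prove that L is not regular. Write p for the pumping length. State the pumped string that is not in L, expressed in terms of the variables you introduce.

Assume L is regular. Let p be the pumping length given by the pumping lemma.
Take w = a^{p²} ∈ L with |w| = p² ≥ p.
Write w = xyz as guaranteed by the lemma, with |xy| ≤ p and |y| > 0.
Then y = a^k for some k with 1 ≤ k ≤ p.
Pump with i = 2: xy^2z = a^{p²+k}. Since 1 ≤ k ≤ p, p² < p²+k ≤ p²+p < (p+1)², so p²+k lies strictly between consecutive squares and is not a perfect square. So xy^2z ∉ L.
This is a contradiction; hence L is not regular.

a^{p²+k}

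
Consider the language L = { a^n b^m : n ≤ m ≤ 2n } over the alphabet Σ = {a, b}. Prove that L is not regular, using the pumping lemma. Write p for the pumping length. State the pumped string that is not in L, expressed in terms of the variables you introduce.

a^{p+k} b^p

Suppose for contradiction that L is regular, and let p be the pumping length.
Take w = a^p b^p ∈ L (since p ≤ p ≤ 2p), with |w| = 2p ≥ p.
The pumping lemma gives a decomposition w = xyz where |xy| ≤ p and y is nonempty.
Because |xy| ≤ p and w begins with p copies of a, we have y = a^k with 1 ≤ k ≤ p.
Pump with i = 2: xy^2z = a^{p+k} b^p. Now n = p+k > p = m, so the condition n ≤ m fails. Thus xy^2z ∉ L.
Contradiction. Therefore L is not regular.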